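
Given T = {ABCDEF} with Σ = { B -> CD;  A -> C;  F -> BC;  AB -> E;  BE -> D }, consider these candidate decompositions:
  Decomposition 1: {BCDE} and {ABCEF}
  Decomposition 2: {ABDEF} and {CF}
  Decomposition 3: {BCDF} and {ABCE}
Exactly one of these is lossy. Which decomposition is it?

Decomposition 3

Decomposition 1: common = {BCE}, closure = {BCDE} → lossless.
Decomposition 2: common = {F}, closure = {BCDF} → lossless.
Decomposition 3: common = {BC}, closure = {BCD} → lossy.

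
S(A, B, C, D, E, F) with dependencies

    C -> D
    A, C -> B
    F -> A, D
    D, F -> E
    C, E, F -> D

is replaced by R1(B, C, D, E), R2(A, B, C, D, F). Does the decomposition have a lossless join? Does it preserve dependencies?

Lossless test: (B, C, D)⁺ = {B, C, D}, which is a superkey of neither fragment — lossy.
Dependency preservation: the restricted closure of {D, F} across the fragments never reaches {E}, so D, F → E cannot be enforced without a join — not preserved.

lossy and not dependency-preserving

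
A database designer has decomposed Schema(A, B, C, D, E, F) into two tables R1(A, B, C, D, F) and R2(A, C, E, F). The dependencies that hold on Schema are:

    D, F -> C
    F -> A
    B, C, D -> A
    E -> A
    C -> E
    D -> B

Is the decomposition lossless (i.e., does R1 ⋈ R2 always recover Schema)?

Common attributes: R1 ∩ R2 = {A, C, F}.
Closure of {A, C, F}: C → E applies, adding E. So (A, C, F)⁺ = {A, C, E, F}.
This closure contains every attribute of R2, so R1 ∩ R2 → R2. The join is lossless.

Yes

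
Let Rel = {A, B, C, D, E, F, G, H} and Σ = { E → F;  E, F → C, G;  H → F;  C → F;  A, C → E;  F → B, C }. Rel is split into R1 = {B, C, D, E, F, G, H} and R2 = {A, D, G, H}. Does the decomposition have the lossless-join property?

Common attributes: R1 ∩ R2 = {D, G, H}.
Closure of {D, G, H}: H → F applies, adding F; F → B, C applies, adding B, C. So (D, G, H)⁺ = {B, C, D, F, G, H}.
The closure contains neither all of R1 = {B, C, D, E, F, G, H} nor all of R2 = {A, D, G, H}, so the common attributes are not a superkey of either fragment. The join is lossy.

No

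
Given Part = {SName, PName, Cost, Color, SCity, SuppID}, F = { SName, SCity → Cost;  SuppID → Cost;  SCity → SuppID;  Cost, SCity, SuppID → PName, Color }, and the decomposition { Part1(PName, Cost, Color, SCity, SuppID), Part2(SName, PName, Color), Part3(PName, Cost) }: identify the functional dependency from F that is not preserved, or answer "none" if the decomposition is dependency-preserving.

none

SName, SCity → Cost: restricted closure across fragments reaches Cost.
SuppID → Cost lies within Part1.
SCity → SuppID lies within Part1.
Cost, SCity, SuppID → PName, Color lies within Part1.
Every dependency is enforceable on the fragments, so the decomposition is dependency-preserving.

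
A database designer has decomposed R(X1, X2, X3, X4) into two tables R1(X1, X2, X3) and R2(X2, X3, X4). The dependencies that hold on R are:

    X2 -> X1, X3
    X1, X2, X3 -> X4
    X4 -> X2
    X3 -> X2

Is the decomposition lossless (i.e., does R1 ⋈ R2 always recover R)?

Common attributes: R1 ∩ R2 = {X2, X3}.
Closure of {X2, X3}: X2 → X1, X3 applies, adding X1; X1, X2, X3 → X4 applies, adding X4. So (X2, X3)⁺ = {X1, X2, X3, X4}.
This closure contains every attribute of R1, so R1 ∩ R2 → R1. The join is lossless.

Yes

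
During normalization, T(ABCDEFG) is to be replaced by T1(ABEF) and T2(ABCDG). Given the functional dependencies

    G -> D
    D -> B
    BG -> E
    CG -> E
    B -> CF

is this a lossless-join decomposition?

No

Common attributes: T1 ∩ T2 = {AB}.
Closure of {AB}: B → CF applies, adding CF. So (AB)⁺ = {ABCF}.
The closure contains neither all of T1 = {ABEF} nor all of T2 = {ABCDG}, so the common attributes are not a superkey of either fragment. The join is lossy.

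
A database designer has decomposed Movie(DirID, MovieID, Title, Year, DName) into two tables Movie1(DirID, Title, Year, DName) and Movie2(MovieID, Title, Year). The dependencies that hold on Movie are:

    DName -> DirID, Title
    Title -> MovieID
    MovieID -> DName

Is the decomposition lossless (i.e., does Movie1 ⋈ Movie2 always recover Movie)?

Yes

Common attributes: Movie1 ∩ Movie2 = {Title, Year}.
Closure of {Title, Year}: Title → MovieID applies, adding MovieID; MovieID → DName applies, adding DName; DName → DirID, Title applies, adding DirID. So (Title, Year)⁺ = {DirID, MovieID, Title, Year, DName}.
This closure contains every attribute of Movie1, so Movie1 ∩ Movie2 → Movie1. The join is lossless.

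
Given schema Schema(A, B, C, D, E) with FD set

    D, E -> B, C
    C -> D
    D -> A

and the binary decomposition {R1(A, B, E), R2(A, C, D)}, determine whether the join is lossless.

No

Common attributes: R1 ∩ R2 = {A}.
No dependency enlarges {A}, so (A)⁺ = {A}.
The closure contains neither all of R1 = {A, B, E} nor all of R2 = {A, C, D}, so the common attributes are not a superkey of either fragment. The join is lossy.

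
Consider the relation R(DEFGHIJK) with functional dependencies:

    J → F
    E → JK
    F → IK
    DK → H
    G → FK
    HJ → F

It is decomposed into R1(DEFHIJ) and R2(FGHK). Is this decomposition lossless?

No

Common attributes: R1 ∩ R2 = {FH}.
Closure of {FH}: F → IK applies, adding IK. So (FH)⁺ = {FHIK}.
The closure contains neither all of R1 = {DEFHIJ} nor all of R2 = {FGHK}, so the common attributes are not a superkey of either fragment. The join is lossy.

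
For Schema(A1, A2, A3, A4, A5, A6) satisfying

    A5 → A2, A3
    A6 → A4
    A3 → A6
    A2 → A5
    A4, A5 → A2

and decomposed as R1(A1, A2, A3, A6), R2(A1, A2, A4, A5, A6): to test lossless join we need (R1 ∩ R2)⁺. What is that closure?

A1, A2, A3, A4, A5, A6

R1 ∩ R2 = {A1, A2, A6}.
A6 → A4 applies, adding A4
A2 → A5 applies, adding A5
A5 → A2, A3 applies, adding A3
Closure: {A1, A2, A3, A4, A5, A6}.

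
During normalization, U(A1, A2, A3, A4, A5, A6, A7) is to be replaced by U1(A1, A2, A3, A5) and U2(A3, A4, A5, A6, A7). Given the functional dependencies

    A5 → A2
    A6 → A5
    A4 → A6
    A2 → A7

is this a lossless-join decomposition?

Common attributes: U1 ∩ U2 = {A3, A5}.
Closure of {A3, A5}: A5 → A2 applies, adding A2; A2 → A7 applies, adding A7. So (A3, A5)⁺ = {A2, A3, A5, A7}.
The closure contains neither all of U1 = {A1, A2, A3, A5} nor all of U2 = {A3, A4, A5, A6, A7}, so the common attributes are not a superkey of either fragment. The join is lossy.

No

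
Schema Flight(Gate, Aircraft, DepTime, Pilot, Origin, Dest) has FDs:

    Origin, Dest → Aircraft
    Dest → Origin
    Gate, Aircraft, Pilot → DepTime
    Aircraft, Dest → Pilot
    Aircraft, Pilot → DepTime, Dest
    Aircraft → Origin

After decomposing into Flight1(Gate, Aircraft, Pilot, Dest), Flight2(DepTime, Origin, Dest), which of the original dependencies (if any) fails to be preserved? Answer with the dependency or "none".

Aircraft → Origin

Check Aircraft → Origin: no single fragment contains all of {Aircraft, Origin}, and the restricted closure of {Aircraft} across the fragments never reaches {Origin}.
Origin, Dest → Aircraft is preserved.
Dest → Origin is preserved.
Gate, Aircraft, Pilot → DepTime is preserved.
Aircraft, Dest → Pilot is preserved.
Aircraft, Pilot → DepTime, Dest is preserved.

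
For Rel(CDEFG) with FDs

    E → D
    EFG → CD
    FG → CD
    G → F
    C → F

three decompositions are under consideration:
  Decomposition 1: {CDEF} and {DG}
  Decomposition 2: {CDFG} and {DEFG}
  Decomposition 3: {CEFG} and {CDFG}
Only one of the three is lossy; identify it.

Decomposition 1

Decomposition 1: common = {D}, closure = {D} → lossy.
Decomposition 2: common = {DFG}, closure = {CDFG} → lossless.
Decomposition 3: common = {CFG}, closure = {CDFG} → lossless.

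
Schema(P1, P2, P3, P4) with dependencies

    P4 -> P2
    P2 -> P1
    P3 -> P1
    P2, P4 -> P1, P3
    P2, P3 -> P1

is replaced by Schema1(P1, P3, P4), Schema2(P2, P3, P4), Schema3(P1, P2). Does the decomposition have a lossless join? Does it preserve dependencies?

lossless and dependency-preserving

Lossless test (chase): Rows 1 and 2 agree on P4; apply P4→P2 and equate their P2 entries. Rows 1 and 2 agree on P2; apply P2→P1 and equate their P1 entries. Row 1 is now all distinguished symbols — the join is lossless.
Dependency preservation: P2, P4 → P1, P3; P2, P3 → P1 are not contained in any single fragment, but the restricted closure of each left-hand side across the fragments still reaches the right-hand side; the remaining FDs each lie inside some fragment. All dependencies are preserved.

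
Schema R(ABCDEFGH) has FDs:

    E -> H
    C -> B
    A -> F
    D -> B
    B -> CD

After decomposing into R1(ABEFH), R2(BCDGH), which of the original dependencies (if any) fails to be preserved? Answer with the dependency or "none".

E → H lies within R1.
C → B lies within R2.
A → F lies within R1.
D → B lies within R2.
B → CD lies within R2.
Every dependency is enforceable on the fragments, so the decomposition is dependency-preserving.

none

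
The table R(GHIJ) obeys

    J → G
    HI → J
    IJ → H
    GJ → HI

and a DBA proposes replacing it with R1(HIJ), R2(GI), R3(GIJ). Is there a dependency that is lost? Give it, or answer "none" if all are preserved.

J → G lies within R3.
HI → J lies within R1.
IJ → H lies within R1.
GJ → HI: restricted closure across fragments reaches HI.
Every dependency is enforceable on the fragments, so the decomposition is dependency-preserving.

none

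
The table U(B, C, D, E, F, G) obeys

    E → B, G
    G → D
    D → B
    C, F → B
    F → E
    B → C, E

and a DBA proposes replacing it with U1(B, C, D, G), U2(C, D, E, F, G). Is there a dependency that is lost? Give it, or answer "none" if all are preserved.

E → B, G: restricted closure across fragments reaches B, G.
G → D lies within U1.
D → B lies within U1.
C, F → B: restricted closure across fragments reaches B.
F → E lies within U2.
B → C, E: restricted closure across fragments reaches C, E.
Every dependency is enforceable on the fragments, so the decomposition is dependency-preserving.

none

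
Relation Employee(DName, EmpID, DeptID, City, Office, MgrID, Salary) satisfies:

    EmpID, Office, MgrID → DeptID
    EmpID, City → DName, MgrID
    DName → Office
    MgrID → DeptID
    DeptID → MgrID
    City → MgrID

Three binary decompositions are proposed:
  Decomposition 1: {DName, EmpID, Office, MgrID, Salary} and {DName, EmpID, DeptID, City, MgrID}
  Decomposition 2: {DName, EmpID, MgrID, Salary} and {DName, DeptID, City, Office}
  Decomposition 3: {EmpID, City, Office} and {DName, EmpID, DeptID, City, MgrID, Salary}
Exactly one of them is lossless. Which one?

Decomposition 3

Decomposition 1: common = {DName, EmpID, MgrID}, closure = {DName, EmpID, DeptID, Office, MgrID} → lossy.
Decomposition 2: common = {DName}, closure = {DName, Office} → lossy.
Decomposition 3: common = {EmpID, City}, closure = {DName, EmpID, DeptID, City, Office, MgrID} → lossless.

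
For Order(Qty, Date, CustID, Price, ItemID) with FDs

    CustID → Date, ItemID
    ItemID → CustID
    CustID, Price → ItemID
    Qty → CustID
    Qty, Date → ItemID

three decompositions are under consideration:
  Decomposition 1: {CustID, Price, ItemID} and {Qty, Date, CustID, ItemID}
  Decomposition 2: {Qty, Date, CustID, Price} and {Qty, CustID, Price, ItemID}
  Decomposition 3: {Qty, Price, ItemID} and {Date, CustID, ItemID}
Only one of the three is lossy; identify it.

Decomposition 1: common = {CustID, ItemID}, closure = {Date, CustID, ItemID} → lossy.
Decomposition 2: common = {Qty, CustID, Price}, closure = {Qty, Date, CustID, Price, ItemID} → lossless.
Decomposition 3: common = {ItemID}, closure = {Date, CustID, ItemID} → lossless.

Decomposition 1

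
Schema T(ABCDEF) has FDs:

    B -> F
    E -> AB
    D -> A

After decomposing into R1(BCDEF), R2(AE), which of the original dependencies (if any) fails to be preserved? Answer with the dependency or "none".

D -> A

Check D → A: no single fragment contains all of {AD}, and the restricted closure of {D} across the fragments never reaches {A}.
B → F is preserved.
E → AB is preserved.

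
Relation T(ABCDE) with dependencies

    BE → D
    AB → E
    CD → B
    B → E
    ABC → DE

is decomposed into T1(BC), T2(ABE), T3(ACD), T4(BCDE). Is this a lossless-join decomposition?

Chase test. Columns are ABCDE; row i has aⱼ where attribute j ∈ Ti, else bᵢⱼ.
Initial tableau (one row per fragment):
  row 1: b11 a2 a3 b14 b15
  row 2: a1 a2 b23 b24 a5
  row 3: a1 b32 a3 a4 b35
  row 4: b41 a2 a3 a4 a5
Rows 2 and 4 agree on BE; apply BE→D and equate their D entries.
Rows 3 and 4 agree on CD; apply CD→B and equate their B entries.
Rows 1 and 2 agree on B; apply B→E and equate their E entries.
Rows 1 and 3 agree on B; apply B→E and equate their E entries.
Rows 1 and 2 agree on BE; apply BE→D and equate their D entries.
Row 3 is now all distinguished symbols — the join is lossless.

Yes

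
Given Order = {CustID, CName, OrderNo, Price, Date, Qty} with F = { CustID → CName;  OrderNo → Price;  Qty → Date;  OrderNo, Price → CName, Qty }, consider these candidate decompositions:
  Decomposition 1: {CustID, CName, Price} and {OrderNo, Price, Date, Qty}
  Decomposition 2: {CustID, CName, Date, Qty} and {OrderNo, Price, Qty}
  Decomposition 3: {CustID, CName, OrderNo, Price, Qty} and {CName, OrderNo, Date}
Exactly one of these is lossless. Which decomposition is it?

Decomposition 3

Decomposition 1: common = {Price}, closure = {Price} → lossy.
Decomposition 2: common = {Qty}, closure = {Date, Qty} → lossy.
Decomposition 3: common = {CName, OrderNo}, closure = {CName, OrderNo, Price, Date, Qty} → lossless.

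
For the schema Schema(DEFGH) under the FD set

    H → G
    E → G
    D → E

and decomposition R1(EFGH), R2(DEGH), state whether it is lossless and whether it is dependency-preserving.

Lossless test: (EGH)⁺ = {EGH}, which is a superkey of neither fragment — lossy.
Dependency preservation: every FD's attributes lie within a single fragment, so each can be enforced locally — preserved.

lossy but dependency-preserving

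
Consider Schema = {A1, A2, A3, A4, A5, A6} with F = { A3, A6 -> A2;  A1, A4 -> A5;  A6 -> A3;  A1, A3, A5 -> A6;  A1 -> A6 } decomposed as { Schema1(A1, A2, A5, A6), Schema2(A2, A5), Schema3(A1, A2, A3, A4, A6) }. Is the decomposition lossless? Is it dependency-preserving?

lossy and not dependency-preserving

Lossless test (chase): Rows 1 and 3 agree on A6; apply A6→A3 and equate their A3 entries. No row becomes fully distinguished — the join is lossy.
Dependency preservation: the restricted closure of {A1, A4} across the fragments never reaches {A5}, so A1, A4 → A5 cannot be enforced without a join — not preserved.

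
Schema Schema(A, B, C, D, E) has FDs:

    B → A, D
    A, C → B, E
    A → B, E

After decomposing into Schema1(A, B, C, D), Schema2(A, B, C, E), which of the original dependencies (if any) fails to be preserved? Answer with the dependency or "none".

none

B → A, D lies within Schema1.
A, C → B, E lies within Schema2.
A → B, E lies within Schema2.
Every dependency is enforceable on the fragments, so the decomposition is dependency-preserving.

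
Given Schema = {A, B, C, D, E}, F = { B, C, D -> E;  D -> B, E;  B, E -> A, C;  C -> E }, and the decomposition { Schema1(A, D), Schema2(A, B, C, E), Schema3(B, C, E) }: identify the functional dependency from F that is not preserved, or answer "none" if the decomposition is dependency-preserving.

Check D → B, E: no single fragment contains all of {B, D, E}, and the restricted closure of {D} across the fragments never reaches {B, E}.
B, C, D → E is preserved.
B, E → A, C is preserved.
C → E is preserved.

D -> B, E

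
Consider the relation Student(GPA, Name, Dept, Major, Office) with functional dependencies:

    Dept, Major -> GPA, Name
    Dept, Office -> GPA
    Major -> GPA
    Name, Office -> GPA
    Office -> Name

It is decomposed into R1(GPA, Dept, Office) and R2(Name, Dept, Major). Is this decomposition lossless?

Common attributes: R1 ∩ R2 = {Dept}.
No dependency enlarges {Dept}, so (Dept)⁺ = {Dept}.
The closure contains neither all of R1 = {GPA, Dept, Office} nor all of R2 = {Name, Dept, Major}, so the common attributes are not a superkey of either fragment. The join is lossy.

No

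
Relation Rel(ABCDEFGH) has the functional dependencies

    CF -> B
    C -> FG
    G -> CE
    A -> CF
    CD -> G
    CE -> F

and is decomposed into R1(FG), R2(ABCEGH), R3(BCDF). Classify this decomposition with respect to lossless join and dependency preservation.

lossy but dependency-preserving

Lossless test (chase): Rows 2 and 3 agree on C; apply C→FG and equate their FG entries. Rows 1 and 2 agree on G; apply G→CE and equate their CE entries. Rows 1 and 3 agree on G; apply G→CE and equate their CE entries. Rows 1 and 2 agree on CF; apply CF→B and equate their B entries. No row becomes fully distinguished — the join is lossy.
Dependency preservation: C → FG; A → CF; CD → G; CE → F are not contained in any single fragment, but the restricted closure of each left-hand side across the fragments still reaches the right-hand side; the remaining FDs each lie inside some fragment. All dependencies are preserved.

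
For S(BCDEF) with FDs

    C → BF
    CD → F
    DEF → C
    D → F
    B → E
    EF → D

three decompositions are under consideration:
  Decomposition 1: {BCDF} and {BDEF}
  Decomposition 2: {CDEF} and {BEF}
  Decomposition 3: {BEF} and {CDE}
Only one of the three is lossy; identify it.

Decomposition 3

Decomposition 1: common = {BDF}, closure = {BCDEF} → lossless.
Decomposition 2: common = {EF}, closure = {BCDEF} → lossless.
Decomposition 3: common = {E}, closure = {E} → lossy.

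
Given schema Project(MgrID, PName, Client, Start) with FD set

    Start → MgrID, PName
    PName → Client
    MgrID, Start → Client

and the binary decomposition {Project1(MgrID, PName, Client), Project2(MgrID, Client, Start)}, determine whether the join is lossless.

Common attributes: Project1 ∩ Project2 = {MgrID, Client}.
No dependency enlarges {MgrID, Client}, so (MgrID, Client)⁺ = {MgrID, Client}.
The closure contains neither all of Project1 = {MgrID, PName, Client} nor all of Project2 = {MgrID, Client, Start}, so the common attributes are not a superkey of either fragment. The join is lossy.

No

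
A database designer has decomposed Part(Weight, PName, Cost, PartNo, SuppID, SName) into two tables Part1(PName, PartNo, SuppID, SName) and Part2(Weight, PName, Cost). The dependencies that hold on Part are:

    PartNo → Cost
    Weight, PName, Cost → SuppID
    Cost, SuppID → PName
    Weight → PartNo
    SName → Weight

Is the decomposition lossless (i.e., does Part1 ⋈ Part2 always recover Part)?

No

Common attributes: Part1 ∩ Part2 = {PName}.
No dependency enlarges {PName}, so (PName)⁺ = {PName}.
The closure contains neither all of Part1 = {PName, PartNo, SuppID, SName} nor all of Part2 = {Weight, PName, Cost}, so the common attributes are not a superkey of either fragment. The join is lossy.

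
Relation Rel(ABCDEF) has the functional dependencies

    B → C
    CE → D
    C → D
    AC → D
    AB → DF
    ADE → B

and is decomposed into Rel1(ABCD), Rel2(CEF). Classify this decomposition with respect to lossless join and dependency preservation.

Lossless test: (C)⁺ = {CD}, which is a superkey of neither fragment — lossy.
Dependency preservation: the restricted closure of {AB} across the fragments never reaches {DF}, so AB → DF cannot be enforced without a join — not preserved.

lossy and not dependency-preserving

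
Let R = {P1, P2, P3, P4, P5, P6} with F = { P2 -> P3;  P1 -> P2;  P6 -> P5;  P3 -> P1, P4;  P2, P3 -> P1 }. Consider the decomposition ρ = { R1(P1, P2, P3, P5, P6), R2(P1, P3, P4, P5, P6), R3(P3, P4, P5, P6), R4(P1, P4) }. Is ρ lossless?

Chase test. Columns are P1, P2, P3, P4, P5, P6; row i has aⱼ where attribute j ∈ Ri, else bᵢⱼ.
Initial tableau (one row per fragment):
  row 1: a1 a2 a3 b14 a5 a6
  row 2: a1 b22 a3 a4 a5 a6
  row 3: b31 b32 a3 a4 a5 a6
  row 4: a1 b42 b43 a4 b45 b46
Rows 1 and 2 agree on P1; apply P1→P2 and equate their P2 entries.
Rows 1 and 4 agree on P1; apply P1→P2 and equate their P2 entries.
Rows 1 and 2 agree on P3; apply P3→P1, P4 and equate their P1, P4 entries.
Rows 1 and 3 agree on P3; apply P3→P1, P4 and equate their P1, P4 entries.
Rows 1 and 4 agree on P2; apply P2→P3 and equate their P3 entries.
Rows 1 and 3 agree on P1; apply P1→P2 and equate their P2 entries.
Row 1 is now all distinguished symbols — the join is lossless.

Yes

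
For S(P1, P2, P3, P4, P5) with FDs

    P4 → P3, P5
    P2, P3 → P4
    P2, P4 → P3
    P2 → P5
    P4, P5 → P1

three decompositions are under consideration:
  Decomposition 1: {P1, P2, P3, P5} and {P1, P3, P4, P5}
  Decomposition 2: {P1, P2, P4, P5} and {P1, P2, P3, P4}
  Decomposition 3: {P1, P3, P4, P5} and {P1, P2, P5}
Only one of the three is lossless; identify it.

Decomposition 1: common = {P1, P3, P5}, closure = {P1, P3, P5} → lossy.
Decomposition 2: common = {P1, P2, P4}, closure = {P1, P2, P3, P4, P5} → lossless.
Decomposition 3: common = {P1, P5}, closure = {P1, P5} → lossy.

Decomposition 2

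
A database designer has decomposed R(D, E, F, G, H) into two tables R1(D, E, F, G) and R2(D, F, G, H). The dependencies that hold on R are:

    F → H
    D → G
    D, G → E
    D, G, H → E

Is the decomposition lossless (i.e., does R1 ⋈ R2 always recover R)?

Yes

Common attributes: R1 ∩ R2 = {D, F, G}.
Closure of {D, F, G}: F → H applies, adding H; D, G → E applies, adding E. So (D, F, G)⁺ = {D, E, F, G, H}.
This closure contains every attribute of R1, so R1 ∩ R2 → R1. The join is lossless.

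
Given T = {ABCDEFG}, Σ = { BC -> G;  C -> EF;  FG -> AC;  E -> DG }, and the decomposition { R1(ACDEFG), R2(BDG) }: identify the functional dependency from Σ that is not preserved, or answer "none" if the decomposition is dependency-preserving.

BC → G: restricted closure across fragments reaches G.
C → EF lies within R1.
FG → AC lies within R1.
E → DG lies within R1.
Every dependency is enforceable on the fragments, so the decomposition is dependency-preserving.

none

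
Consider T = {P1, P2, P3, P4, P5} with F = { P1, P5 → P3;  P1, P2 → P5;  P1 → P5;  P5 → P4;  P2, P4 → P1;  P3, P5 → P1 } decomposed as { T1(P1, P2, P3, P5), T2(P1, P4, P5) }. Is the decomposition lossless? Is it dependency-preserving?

Lossless test: (P1, P5)⁺ = {P1, P3, P4, P5}, which contains all of one fragment — lossless.
Dependency preservation: the restricted closure of {P2, P4} across the fragments never reaches {P1}, so P2, P4 → P1 cannot be enforced without a join — not preserved.

lossless but not dependency-preserving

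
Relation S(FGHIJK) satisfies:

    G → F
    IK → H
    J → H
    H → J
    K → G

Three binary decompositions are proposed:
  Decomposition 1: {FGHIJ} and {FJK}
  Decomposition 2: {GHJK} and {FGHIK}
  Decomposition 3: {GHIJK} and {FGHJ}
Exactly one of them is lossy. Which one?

Decomposition 1

Decomposition 1: common = {FJ}, closure = {FHJ} → lossy.
Decomposition 2: common = {GHK}, closure = {FGHJK} → lossless.
Decomposition 3: common = {GHJ}, closure = {FGHJ} → lossless.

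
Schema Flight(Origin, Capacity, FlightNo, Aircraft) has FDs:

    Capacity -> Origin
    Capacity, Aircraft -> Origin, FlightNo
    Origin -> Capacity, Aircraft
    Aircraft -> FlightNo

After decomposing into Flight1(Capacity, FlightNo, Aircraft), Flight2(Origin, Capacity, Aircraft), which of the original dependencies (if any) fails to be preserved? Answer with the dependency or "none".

Capacity → Origin lies within Flight2.
Capacity, Aircraft → Origin, FlightNo: restricted closure across fragments reaches Origin, FlightNo.
Origin → Capacity, Aircraft lies within Flight2.
Aircraft → FlightNo lies within Flight1.
Every dependency is enforceable on the fragments, so the decomposition is dependency-preserving.

none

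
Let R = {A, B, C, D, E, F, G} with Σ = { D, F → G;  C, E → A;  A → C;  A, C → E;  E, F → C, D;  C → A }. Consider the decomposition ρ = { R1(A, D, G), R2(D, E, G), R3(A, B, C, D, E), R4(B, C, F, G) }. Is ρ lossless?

No

Chase test. Columns are A, B, C, D, E, F, G; row i has aⱼ where attribute j ∈ Ri, else bᵢⱼ.
Initial tableau (one row per fragment):
  row 1: a1 b12 b13 a4 b15 b16 a7
  row 2: b21 b22 b23 a4 a5 b26 a7
  row 3: a1 a2 a3 a4 a5 b36 b37
  row 4: b41 a2 a3 b44 b45 a6 a7
Rows 1 and 3 agree on A; apply A→C and equate their C entries.
Rows 1 and 3 agree on A, C; apply A, C→E and equate their E entries.
Rows 1 and 4 agree on C; apply C→A and equate their A entries.
Rows 1 and 4 agree on A, C; apply A, C→E and equate their E entries.
No row becomes fully distinguished — the join is lossy.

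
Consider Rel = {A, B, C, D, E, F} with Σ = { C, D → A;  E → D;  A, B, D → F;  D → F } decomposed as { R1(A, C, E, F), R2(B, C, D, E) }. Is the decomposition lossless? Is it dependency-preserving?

Lossless test: (C, E)⁺ = {A, C, D, E, F}, which contains all of one fragment — lossless.
Dependency preservation: the restricted closure of {C, D} across the fragments never reaches {A}, so C, D → A cannot be enforced without a join — not preserved.

lossless but not dependency-preserving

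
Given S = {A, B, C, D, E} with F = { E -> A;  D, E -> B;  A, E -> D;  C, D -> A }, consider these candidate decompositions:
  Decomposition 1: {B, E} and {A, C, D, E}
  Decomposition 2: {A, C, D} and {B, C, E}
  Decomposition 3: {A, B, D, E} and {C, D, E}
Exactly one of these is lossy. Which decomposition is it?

Decomposition 1: common = {E}, closure = {A, B, D, E} → lossless.
Decomposition 2: common = {C}, closure = {C} → lossy.
Decomposition 3: common = {D, E}, closure = {A, B, D, E} → lossless.

Decomposition 2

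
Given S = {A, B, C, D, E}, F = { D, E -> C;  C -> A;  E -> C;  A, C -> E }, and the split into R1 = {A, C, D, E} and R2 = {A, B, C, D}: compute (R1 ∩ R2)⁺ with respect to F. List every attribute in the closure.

R1 ∩ R2 = {A, C, D}.
A, C → E applies, adding E
Closure: {A, C, D, E}.

A, C, D, E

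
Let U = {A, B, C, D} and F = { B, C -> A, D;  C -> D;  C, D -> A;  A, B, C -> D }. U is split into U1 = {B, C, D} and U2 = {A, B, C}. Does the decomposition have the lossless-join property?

Common attributes: U1 ∩ U2 = {B, C}.
Closure of {B, C}: B, C → A, D applies, adding A, D. So (B, C)⁺ = {A, B, C, D}.
This closure contains every attribute of U1, so U1 ∩ U2 → U1. The join is lossless.

Yes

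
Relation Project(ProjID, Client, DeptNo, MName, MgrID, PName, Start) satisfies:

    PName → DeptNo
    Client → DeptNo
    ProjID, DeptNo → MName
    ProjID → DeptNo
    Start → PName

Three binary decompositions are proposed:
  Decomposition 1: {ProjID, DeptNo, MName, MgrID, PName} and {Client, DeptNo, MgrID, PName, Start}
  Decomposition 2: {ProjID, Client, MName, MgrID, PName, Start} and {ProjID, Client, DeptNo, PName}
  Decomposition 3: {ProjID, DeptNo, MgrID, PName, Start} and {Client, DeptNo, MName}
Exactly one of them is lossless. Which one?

Decomposition 1: common = {DeptNo, MgrID, PName}, closure = {DeptNo, MgrID, PName} → lossy.
Decomposition 2: common = {ProjID, Client, PName}, closure = {ProjID, Client, DeptNo, MName, PName} → lossless.
Decomposition 3: common = {DeptNo}, closure = {DeptNo} → lossy.

Decomposition 2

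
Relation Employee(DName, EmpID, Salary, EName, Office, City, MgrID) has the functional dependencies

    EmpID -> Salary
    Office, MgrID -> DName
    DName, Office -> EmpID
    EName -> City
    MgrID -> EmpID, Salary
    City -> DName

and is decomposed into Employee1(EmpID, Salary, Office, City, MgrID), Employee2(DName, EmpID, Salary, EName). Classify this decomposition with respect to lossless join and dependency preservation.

lossy and not dependency-preserving

Lossless test: (EmpID, Salary)⁺ = {EmpID, Salary}, which is a superkey of neither fragment — lossy.
Dependency preservation: the restricted closure of {Office, MgrID} across the fragments never reaches {DName}, so Office, MgrID → DName cannot be enforced without a join — not preserved.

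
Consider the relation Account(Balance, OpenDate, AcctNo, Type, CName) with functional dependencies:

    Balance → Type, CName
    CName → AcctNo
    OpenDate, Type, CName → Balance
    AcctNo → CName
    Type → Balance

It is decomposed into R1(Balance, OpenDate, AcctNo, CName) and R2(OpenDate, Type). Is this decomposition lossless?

No

Common attributes: R1 ∩ R2 = {OpenDate}.
No dependency enlarges {OpenDate}, so (OpenDate)⁺ = {OpenDate}.
The closure contains neither all of R1 = {Balance, OpenDate, AcctNo, CName} nor all of R2 = {OpenDate, Type}, so the common attributes are not a superkey of either fragment. The join is lossy.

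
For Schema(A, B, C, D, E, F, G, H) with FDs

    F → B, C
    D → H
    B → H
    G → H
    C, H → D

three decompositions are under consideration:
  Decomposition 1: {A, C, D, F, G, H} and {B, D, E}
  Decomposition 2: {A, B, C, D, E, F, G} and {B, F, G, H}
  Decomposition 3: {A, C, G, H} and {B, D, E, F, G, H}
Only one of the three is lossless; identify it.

Decomposition 1: common = {D}, closure = {D, H} → lossy.
Decomposition 2: common = {B, F, G}, closure = {B, C, D, F, G, H} → lossless.
Decomposition 3: common = {G, H}, closure = {G, H} → lossy.

Decomposition 2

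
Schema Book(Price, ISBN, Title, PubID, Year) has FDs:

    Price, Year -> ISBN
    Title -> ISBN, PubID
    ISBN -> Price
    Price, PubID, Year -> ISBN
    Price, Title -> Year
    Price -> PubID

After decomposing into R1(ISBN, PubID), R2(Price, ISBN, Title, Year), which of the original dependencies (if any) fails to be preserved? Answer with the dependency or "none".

Check Price → PubID: no single fragment contains all of {Price, PubID}, and the restricted closure of {Price} across the fragments never reaches {PubID}.
Price, Year → ISBN is preserved.
Title → ISBN, PubID is preserved.
ISBN → Price is preserved.
Price, PubID, Year → ISBN is preserved.
Price, Title → Year is preserved.

Price -> PubID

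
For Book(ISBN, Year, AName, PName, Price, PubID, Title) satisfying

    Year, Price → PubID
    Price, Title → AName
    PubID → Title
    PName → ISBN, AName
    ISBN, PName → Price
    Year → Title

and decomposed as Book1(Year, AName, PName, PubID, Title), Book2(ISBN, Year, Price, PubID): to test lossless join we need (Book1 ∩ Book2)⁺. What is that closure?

Year, PubID, Title

Book1 ∩ Book2 = {Year, PubID}.
PubID → Title applies, adding Title
Closure: {Year, PubID, Title}.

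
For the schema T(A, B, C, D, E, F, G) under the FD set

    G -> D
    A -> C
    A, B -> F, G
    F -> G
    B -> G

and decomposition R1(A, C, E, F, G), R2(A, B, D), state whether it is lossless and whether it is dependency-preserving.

lossy and not dependency-preserving

Lossless test: (A)⁺ = {A, C}, which is a superkey of neither fragment — lossy.
Dependency preservation: the restricted closure of {G} across the fragments never reaches {D}, so G → D cannot be enforced without a join — not preserved.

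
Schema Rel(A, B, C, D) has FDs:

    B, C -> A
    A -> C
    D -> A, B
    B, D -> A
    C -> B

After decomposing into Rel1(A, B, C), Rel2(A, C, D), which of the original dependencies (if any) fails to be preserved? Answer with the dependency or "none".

none

B, C → A lies within Rel1.
A → C lies within Rel1.
D → A, B: restricted closure across fragments reaches A, B.
B, D → A: restricted closure across fragments reaches A.
C → B lies within Rel1.
Every dependency is enforceable on the fragments, so the decomposition is dependency-preserving.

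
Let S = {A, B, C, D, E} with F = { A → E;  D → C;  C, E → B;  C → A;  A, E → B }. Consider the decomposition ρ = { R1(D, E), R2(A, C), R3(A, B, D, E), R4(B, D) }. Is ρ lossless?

Chase test. Columns are A, B, C, D, E; row i has aⱼ where attribute j ∈ Ri, else bᵢⱼ.
Initial tableau (one row per fragment):
  row 1: b11 b12 b13 a4 a5
  row 2: a1 b22 a3 b24 b25
  row 3: a1 a2 b33 a4 a5
  row 4: b41 a2 b43 a4 b45
Rows 2 and 3 agree on A; apply A→E and equate their E entries.
Rows 1 and 3 agree on D; apply D→C and equate their C entries.
Rows 1 and 4 agree on D; apply D→C and equate their C entries.
Rows 1 and 3 agree on C, E; apply C, E→B and equate their B entries.
Rows 1 and 3 agree on C; apply C→A and equate their A entries.
Rows 1 and 4 agree on C; apply C→A and equate their A entries.
Rows 1 and 2 agree on A, E; apply A, E→B and equate their B entries.
Rows 1 and 4 agree on A; apply A→E and equate their E entries.
No row becomes fully distinguished — the join is lossy.

No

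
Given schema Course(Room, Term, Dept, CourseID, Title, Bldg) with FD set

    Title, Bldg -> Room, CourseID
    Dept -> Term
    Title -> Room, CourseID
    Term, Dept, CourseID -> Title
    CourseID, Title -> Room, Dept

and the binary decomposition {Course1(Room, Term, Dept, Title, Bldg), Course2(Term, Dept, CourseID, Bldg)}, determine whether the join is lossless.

Common attributes: Course1 ∩ Course2 = {Term, Dept, Bldg}.
No dependency enlarges {Term, Dept, Bldg}, so (Term, Dept, Bldg)⁺ = {Term, Dept, Bldg}.
The closure contains neither all of Course1 = {Room, Term, Dept, Title, Bldg} nor all of Course2 = {Term, Dept, CourseID, Bldg}, so the common attributes are not a superkey of either fragment. The join is lossy.

No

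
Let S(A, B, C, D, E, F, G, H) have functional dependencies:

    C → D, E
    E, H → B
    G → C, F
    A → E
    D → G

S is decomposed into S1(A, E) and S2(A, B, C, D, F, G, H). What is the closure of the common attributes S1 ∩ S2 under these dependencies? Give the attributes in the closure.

S1 ∩ S2 = {A}.
A → E applies, adding E
Closure: {A, E}.

A, E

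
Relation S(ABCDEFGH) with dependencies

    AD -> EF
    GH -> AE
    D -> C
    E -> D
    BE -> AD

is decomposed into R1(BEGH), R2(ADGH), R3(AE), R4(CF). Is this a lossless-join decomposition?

Chase test. Columns are ABCDEFGH; row i has aⱼ where attribute j ∈ Ri, else bᵢⱼ.
Initial tableau (one row per fragment):
  row 1: b11 a2 b13 b14 a5 b16 a7 a8
  row 2: a1 b22 b23 a4 b25 b26 a7 a8
  row 3: a1 b32 b33 b34 a5 b36 b37 b38
  row 4: b41 b42 a3 b44 b45 a6 b47 b48
Rows 1 and 2 agree on GH; apply GH→AE and equate their AE entries.
Rows 1 and 2 agree on E; apply E→D and equate their D entries.
Rows 1 and 3 agree on E; apply E→D and equate their D entries.
Rows 1 and 2 agree on AD; apply AD→EF and equate their EF entries.
Rows 1 and 3 agree on AD; apply AD→EF and equate their EF entries.
Rows 1 and 2 agree on D; apply D→C and equate their C entries.
Rows 1 and 3 agree on D; apply D→C and equate their C entries.
No row becomes fully distinguished — the join is lossy.

No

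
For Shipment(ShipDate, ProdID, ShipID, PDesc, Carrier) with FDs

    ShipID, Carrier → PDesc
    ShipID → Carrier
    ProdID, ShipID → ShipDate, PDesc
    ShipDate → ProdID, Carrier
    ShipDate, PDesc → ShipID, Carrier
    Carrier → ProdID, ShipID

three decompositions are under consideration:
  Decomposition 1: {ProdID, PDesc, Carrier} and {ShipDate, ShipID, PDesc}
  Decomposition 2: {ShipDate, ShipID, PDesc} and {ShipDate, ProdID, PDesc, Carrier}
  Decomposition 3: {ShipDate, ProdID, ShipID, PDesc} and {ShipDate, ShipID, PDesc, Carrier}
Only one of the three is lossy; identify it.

Decomposition 1: common = {PDesc}, closure = {PDesc} → lossy.
Decomposition 2: common = {ShipDate, PDesc}, closure = {ShipDate, ProdID, ShipID, PDesc, Carrier} → lossless.
Decomposition 3: common = {ShipDate, ShipID, PDesc}, closure = {ShipDate, ProdID, ShipID, PDesc, Carrier} → lossless.

Decomposition 1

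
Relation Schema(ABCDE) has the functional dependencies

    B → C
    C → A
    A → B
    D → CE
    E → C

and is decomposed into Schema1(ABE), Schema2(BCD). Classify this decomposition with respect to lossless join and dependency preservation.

Lossless test: (B)⁺ = {ABC}, which is a superkey of neither fragment — lossy.
Dependency preservation: the restricted closure of {D} across the fragments never reaches {CE}, so D → CE cannot be enforced without a join — not preserved.

lossy and not dependency-preserving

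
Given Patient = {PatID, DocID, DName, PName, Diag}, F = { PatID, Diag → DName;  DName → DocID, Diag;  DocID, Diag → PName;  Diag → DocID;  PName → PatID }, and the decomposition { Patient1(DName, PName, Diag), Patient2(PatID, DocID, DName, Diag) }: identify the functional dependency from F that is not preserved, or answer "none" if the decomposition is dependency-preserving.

PName → PatID

Check PName → PatID: no single fragment contains all of {PatID, PName}, and the restricted closure of {PName} across the fragments never reaches {PatID}.
PatID, Diag → DName is preserved.
DName → DocID, Diag is preserved.
DocID, Diag → PName is preserved.
Diag → DocID is preserved.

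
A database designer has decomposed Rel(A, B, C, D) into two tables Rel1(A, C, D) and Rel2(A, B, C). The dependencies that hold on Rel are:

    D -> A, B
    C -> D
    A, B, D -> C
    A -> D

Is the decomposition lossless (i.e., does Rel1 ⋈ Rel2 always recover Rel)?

Common attributes: Rel1 ∩ Rel2 = {A, C}.
Closure of {A, C}: C → D applies, adding D; D → A, B applies, adding B. So (A, C)⁺ = {A, B, C, D}.
This closure contains every attribute of Rel1, so Rel1 ∩ Rel2 → Rel1. The join is lossless.

Yes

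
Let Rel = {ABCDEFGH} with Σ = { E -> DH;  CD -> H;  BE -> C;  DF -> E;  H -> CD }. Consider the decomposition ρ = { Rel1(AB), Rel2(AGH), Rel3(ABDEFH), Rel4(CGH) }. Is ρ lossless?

Chase test. Columns are ABCDEFGH; row i has aⱼ where attribute j ∈ Reli, else bᵢⱼ.
Initial tableau (one row per fragment):
  row 1: a1 a2 b13 b14 b15 b16 b17 b18
  row 2: a1 b22 b23 b24 b25 b26 a7 a8
  row 3: a1 a2 b33 a4 a5 a6 b37 a8
  row 4: b41 b42 a3 b44 b45 b46 a7 a8
Rows 2 and 3 agree on H; apply H→CD and equate their CD entries.
Rows 2 and 4 agree on H; apply H→CD and equate their CD entries.
No row becomes fully distinguished — the join is lossy.

No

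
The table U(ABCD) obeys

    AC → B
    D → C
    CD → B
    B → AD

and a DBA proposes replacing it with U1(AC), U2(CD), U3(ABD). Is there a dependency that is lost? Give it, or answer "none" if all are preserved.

Check AC → B: no single fragment contains all of {ABC}, and the restricted closure of {AC} across the fragments never reaches {B}.
D → C is preserved.
CD → B is preserved.
B → AD is preserved.

AC → B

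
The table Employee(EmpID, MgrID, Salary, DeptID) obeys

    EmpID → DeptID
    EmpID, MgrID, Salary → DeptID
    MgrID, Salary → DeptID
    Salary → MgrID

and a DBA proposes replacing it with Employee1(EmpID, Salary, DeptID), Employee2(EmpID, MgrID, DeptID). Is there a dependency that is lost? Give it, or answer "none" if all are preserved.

Check Salary → MgrID: no single fragment contains all of {MgrID, Salary}, and the restricted closure of {Salary} across the fragments never reaches {MgrID}.
EmpID → DeptID is preserved.
EmpID, MgrID, Salary → DeptID is preserved.
MgrID, Salary → DeptID is preserved.

Salary → MgrID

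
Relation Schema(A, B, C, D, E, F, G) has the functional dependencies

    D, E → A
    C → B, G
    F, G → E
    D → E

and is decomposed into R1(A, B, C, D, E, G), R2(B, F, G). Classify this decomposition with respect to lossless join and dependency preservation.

Lossless test: (B, G)⁺ = {B, G}, which is a superkey of neither fragment — lossy.
Dependency preservation: the restricted closure of {F, G} across the fragments never reaches {E}, so F, G → E cannot be enforced without a join — not preserved.

lossy and not dependency-preserving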